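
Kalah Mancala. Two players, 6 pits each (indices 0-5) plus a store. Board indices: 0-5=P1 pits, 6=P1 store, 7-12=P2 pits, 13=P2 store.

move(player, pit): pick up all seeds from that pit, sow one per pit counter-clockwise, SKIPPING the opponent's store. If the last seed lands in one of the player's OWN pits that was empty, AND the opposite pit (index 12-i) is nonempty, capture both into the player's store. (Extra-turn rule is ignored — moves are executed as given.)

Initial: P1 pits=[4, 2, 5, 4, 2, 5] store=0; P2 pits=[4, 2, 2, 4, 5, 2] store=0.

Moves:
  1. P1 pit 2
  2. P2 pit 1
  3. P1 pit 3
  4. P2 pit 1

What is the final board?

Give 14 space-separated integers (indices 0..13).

Answer: 4 2 0 0 4 7 2 6 0 4 5 5 2 0

Derivation:
Move 1: P1 pit2 -> P1=[4,2,0,5,3,6](1) P2=[5,2,2,4,5,2](0)
Move 2: P2 pit1 -> P1=[4,2,0,5,3,6](1) P2=[5,0,3,5,5,2](0)
Move 3: P1 pit3 -> P1=[4,2,0,0,4,7](2) P2=[6,1,3,5,5,2](0)
Move 4: P2 pit1 -> P1=[4,2,0,0,4,7](2) P2=[6,0,4,5,5,2](0)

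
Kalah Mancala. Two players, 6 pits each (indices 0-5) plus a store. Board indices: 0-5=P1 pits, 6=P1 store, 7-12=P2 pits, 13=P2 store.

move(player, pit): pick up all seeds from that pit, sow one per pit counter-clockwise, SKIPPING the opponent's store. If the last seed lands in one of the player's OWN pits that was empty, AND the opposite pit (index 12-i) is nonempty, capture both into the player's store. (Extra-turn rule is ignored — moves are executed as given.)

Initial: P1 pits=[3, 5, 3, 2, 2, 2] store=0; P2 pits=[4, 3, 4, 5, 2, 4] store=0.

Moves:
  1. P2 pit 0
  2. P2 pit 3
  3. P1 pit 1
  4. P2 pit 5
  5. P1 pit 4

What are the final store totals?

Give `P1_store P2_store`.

Move 1: P2 pit0 -> P1=[3,5,3,2,2,2](0) P2=[0,4,5,6,3,4](0)
Move 2: P2 pit3 -> P1=[4,6,4,2,2,2](0) P2=[0,4,5,0,4,5](1)
Move 3: P1 pit1 -> P1=[4,0,5,3,3,3](1) P2=[1,4,5,0,4,5](1)
Move 4: P2 pit5 -> P1=[5,1,6,4,3,3](1) P2=[1,4,5,0,4,0](2)
Move 5: P1 pit4 -> P1=[5,1,6,4,0,4](2) P2=[2,4,5,0,4,0](2)

Answer: 2 2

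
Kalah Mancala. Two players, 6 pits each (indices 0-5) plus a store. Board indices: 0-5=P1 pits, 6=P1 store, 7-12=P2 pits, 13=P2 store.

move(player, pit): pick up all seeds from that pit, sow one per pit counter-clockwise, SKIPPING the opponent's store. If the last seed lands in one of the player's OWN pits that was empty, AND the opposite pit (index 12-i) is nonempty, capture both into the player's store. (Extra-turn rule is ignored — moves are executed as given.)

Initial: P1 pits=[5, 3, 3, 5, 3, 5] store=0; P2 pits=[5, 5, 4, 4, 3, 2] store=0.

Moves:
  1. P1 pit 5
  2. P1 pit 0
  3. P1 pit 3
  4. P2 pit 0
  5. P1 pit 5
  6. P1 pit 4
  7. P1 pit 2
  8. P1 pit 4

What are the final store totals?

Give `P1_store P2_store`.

Answer: 12 0

Derivation:
Move 1: P1 pit5 -> P1=[5,3,3,5,3,0](1) P2=[6,6,5,5,3,2](0)
Move 2: P1 pit0 -> P1=[0,4,4,6,4,0](8) P2=[0,6,5,5,3,2](0)
Move 3: P1 pit3 -> P1=[0,4,4,0,5,1](9) P2=[1,7,6,5,3,2](0)
Move 4: P2 pit0 -> P1=[0,4,4,0,5,1](9) P2=[0,8,6,5,3,2](0)
Move 5: P1 pit5 -> P1=[0,4,4,0,5,0](10) P2=[0,8,6,5,3,2](0)
Move 6: P1 pit4 -> P1=[0,4,4,0,0,1](11) P2=[1,9,7,5,3,2](0)
Move 7: P1 pit2 -> P1=[0,4,0,1,1,2](12) P2=[1,9,7,5,3,2](0)
Move 8: P1 pit4 -> P1=[0,4,0,1,0,3](12) P2=[1,9,7,5,3,2](0)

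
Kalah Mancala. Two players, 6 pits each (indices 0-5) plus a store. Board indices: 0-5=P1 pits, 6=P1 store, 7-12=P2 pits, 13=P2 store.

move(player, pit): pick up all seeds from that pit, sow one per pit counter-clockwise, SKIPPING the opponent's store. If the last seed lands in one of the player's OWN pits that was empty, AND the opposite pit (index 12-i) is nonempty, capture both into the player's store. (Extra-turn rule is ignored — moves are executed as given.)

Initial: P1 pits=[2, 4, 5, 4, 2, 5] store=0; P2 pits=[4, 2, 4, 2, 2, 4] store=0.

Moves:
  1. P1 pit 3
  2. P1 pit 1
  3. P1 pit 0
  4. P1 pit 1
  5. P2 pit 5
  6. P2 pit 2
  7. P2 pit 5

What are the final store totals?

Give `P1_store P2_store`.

Answer: 1 3

Derivation:
Move 1: P1 pit3 -> P1=[2,4,5,0,3,6](1) P2=[5,2,4,2,2,4](0)
Move 2: P1 pit1 -> P1=[2,0,6,1,4,7](1) P2=[5,2,4,2,2,4](0)
Move 3: P1 pit0 -> P1=[0,1,7,1,4,7](1) P2=[5,2,4,2,2,4](0)
Move 4: P1 pit1 -> P1=[0,0,8,1,4,7](1) P2=[5,2,4,2,2,4](0)
Move 5: P2 pit5 -> P1=[1,1,9,1,4,7](1) P2=[5,2,4,2,2,0](1)
Move 6: P2 pit2 -> P1=[1,1,9,1,4,7](1) P2=[5,2,0,3,3,1](2)
Move 7: P2 pit5 -> P1=[1,1,9,1,4,7](1) P2=[5,2,0,3,3,0](3)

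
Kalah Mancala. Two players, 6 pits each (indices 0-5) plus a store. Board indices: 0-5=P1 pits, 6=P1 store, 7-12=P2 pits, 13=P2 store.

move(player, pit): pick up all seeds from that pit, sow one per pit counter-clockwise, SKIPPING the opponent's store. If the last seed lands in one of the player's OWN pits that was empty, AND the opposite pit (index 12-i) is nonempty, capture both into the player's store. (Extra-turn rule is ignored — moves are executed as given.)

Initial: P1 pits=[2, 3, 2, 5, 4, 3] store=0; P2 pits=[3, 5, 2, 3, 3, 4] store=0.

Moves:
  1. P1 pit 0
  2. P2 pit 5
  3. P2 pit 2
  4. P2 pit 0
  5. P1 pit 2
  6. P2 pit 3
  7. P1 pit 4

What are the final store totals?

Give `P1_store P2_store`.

Move 1: P1 pit0 -> P1=[0,4,3,5,4,3](0) P2=[3,5,2,3,3,4](0)
Move 2: P2 pit5 -> P1=[1,5,4,5,4,3](0) P2=[3,5,2,3,3,0](1)
Move 3: P2 pit2 -> P1=[1,5,4,5,4,3](0) P2=[3,5,0,4,4,0](1)
Move 4: P2 pit0 -> P1=[1,5,4,5,4,3](0) P2=[0,6,1,5,4,0](1)
Move 5: P1 pit2 -> P1=[1,5,0,6,5,4](1) P2=[0,6,1,5,4,0](1)
Move 6: P2 pit3 -> P1=[2,6,0,6,5,4](1) P2=[0,6,1,0,5,1](2)
Move 7: P1 pit4 -> P1=[2,6,0,6,0,5](2) P2=[1,7,2,0,5,1](2)

Answer: 2 2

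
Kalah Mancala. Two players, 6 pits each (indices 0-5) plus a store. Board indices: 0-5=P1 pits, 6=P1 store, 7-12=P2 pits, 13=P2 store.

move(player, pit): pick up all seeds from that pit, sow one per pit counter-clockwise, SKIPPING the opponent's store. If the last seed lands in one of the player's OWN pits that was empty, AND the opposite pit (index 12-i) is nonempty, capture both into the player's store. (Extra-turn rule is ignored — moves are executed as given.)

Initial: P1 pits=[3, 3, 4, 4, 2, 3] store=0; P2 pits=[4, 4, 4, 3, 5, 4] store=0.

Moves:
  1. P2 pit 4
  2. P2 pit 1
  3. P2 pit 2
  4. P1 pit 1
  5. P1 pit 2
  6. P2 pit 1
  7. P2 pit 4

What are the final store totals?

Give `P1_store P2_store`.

Move 1: P2 pit4 -> P1=[4,4,5,4,2,3](0) P2=[4,4,4,3,0,5](1)
Move 2: P2 pit1 -> P1=[4,4,5,4,2,3](0) P2=[4,0,5,4,1,6](1)
Move 3: P2 pit2 -> P1=[5,4,5,4,2,3](0) P2=[4,0,0,5,2,7](2)
Move 4: P1 pit1 -> P1=[5,0,6,5,3,4](0) P2=[4,0,0,5,2,7](2)
Move 5: P1 pit2 -> P1=[5,0,0,6,4,5](1) P2=[5,1,0,5,2,7](2)
Move 6: P2 pit1 -> P1=[5,0,0,0,4,5](1) P2=[5,0,0,5,2,7](9)
Move 7: P2 pit4 -> P1=[5,0,0,0,4,5](1) P2=[5,0,0,5,0,8](10)

Answer: 1 10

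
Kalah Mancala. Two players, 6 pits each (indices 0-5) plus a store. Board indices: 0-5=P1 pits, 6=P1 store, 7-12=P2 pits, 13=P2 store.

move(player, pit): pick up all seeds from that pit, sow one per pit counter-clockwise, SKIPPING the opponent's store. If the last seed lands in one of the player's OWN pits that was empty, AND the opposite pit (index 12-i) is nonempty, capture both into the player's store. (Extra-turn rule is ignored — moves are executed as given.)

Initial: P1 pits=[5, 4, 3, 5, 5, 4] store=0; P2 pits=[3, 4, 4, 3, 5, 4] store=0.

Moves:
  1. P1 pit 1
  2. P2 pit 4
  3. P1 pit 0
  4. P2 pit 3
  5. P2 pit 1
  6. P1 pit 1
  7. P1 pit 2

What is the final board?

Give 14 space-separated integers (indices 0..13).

Move 1: P1 pit1 -> P1=[5,0,4,6,6,5](0) P2=[3,4,4,3,5,4](0)
Move 2: P2 pit4 -> P1=[6,1,5,6,6,5](0) P2=[3,4,4,3,0,5](1)
Move 3: P1 pit0 -> P1=[0,2,6,7,7,6](1) P2=[3,4,4,3,0,5](1)
Move 4: P2 pit3 -> P1=[0,2,6,7,7,6](1) P2=[3,4,4,0,1,6](2)
Move 5: P2 pit1 -> P1=[0,2,6,7,7,6](1) P2=[3,0,5,1,2,7](2)
Move 6: P1 pit1 -> P1=[0,0,7,8,7,6](1) P2=[3,0,5,1,2,7](2)
Move 7: P1 pit2 -> P1=[0,0,0,9,8,7](2) P2=[4,1,6,1,2,7](2)

Answer: 0 0 0 9 8 7 2 4 1 6 1 2 7 2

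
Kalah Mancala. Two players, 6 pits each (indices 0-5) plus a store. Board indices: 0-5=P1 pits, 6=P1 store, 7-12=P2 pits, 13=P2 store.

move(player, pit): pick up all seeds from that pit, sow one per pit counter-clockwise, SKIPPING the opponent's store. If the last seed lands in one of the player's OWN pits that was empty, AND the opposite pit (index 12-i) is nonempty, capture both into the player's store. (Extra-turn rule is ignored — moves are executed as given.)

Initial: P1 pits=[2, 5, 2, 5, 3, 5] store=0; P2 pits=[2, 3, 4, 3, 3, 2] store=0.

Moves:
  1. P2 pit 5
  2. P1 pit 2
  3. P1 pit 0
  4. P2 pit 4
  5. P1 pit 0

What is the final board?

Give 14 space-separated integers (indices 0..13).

Move 1: P2 pit5 -> P1=[3,5,2,5,3,5](0) P2=[2,3,4,3,3,0](1)
Move 2: P1 pit2 -> P1=[3,5,0,6,4,5](0) P2=[2,3,4,3,3,0](1)
Move 3: P1 pit0 -> P1=[0,6,1,7,4,5](0) P2=[2,3,4,3,3,0](1)
Move 4: P2 pit4 -> P1=[1,6,1,7,4,5](0) P2=[2,3,4,3,0,1](2)
Move 5: P1 pit0 -> P1=[0,7,1,7,4,5](0) P2=[2,3,4,3,0,1](2)

Answer: 0 7 1 7 4 5 0 2 3 4 3 0 1 2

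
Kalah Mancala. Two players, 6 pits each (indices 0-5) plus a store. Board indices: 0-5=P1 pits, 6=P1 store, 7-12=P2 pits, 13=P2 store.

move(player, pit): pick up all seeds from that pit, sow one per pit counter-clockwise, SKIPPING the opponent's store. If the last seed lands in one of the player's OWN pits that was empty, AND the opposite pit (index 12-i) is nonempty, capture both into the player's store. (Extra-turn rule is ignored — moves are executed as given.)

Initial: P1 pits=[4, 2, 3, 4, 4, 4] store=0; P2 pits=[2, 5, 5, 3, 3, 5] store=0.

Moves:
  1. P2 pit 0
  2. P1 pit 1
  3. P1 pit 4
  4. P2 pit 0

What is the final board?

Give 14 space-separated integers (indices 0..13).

Move 1: P2 pit0 -> P1=[4,2,3,4,4,4](0) P2=[0,6,6,3,3,5](0)
Move 2: P1 pit1 -> P1=[4,0,4,5,4,4](0) P2=[0,6,6,3,3,5](0)
Move 3: P1 pit4 -> P1=[4,0,4,5,0,5](1) P2=[1,7,6,3,3,5](0)
Move 4: P2 pit0 -> P1=[4,0,4,5,0,5](1) P2=[0,8,6,3,3,5](0)

Answer: 4 0 4 5 0 5 1 0 8 6 3 3 5 0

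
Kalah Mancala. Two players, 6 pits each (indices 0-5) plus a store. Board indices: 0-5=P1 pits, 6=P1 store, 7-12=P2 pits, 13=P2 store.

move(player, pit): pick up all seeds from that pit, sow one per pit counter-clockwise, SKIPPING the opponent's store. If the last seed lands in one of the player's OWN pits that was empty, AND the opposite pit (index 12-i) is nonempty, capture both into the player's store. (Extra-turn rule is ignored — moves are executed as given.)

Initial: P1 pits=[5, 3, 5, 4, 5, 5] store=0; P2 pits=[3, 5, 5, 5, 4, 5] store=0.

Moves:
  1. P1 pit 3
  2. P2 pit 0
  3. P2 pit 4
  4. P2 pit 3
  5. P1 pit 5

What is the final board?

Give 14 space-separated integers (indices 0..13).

Move 1: P1 pit3 -> P1=[5,3,5,0,6,6](1) P2=[4,5,5,5,4,5](0)
Move 2: P2 pit0 -> P1=[5,3,5,0,6,6](1) P2=[0,6,6,6,5,5](0)
Move 3: P2 pit4 -> P1=[6,4,6,0,6,6](1) P2=[0,6,6,6,0,6](1)
Move 4: P2 pit3 -> P1=[7,5,7,0,6,6](1) P2=[0,6,6,0,1,7](2)
Move 5: P1 pit5 -> P1=[7,5,7,0,6,0](2) P2=[1,7,7,1,2,7](2)

Answer: 7 5 7 0 6 0 2 1 7 7 1 2 7 2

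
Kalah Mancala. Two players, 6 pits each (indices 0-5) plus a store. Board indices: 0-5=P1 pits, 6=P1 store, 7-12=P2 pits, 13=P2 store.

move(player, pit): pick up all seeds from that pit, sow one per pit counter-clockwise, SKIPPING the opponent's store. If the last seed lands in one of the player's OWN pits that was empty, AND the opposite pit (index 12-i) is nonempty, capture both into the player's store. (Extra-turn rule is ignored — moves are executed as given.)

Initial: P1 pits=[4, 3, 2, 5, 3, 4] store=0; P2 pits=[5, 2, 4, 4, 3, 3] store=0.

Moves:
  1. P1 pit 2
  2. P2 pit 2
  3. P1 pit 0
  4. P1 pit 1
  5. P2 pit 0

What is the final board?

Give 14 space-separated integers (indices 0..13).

Move 1: P1 pit2 -> P1=[4,3,0,6,4,4](0) P2=[5,2,4,4,3,3](0)
Move 2: P2 pit2 -> P1=[4,3,0,6,4,4](0) P2=[5,2,0,5,4,4](1)
Move 3: P1 pit0 -> P1=[0,4,1,7,5,4](0) P2=[5,2,0,5,4,4](1)
Move 4: P1 pit1 -> P1=[0,0,2,8,6,5](0) P2=[5,2,0,5,4,4](1)
Move 5: P2 pit0 -> P1=[0,0,2,8,6,5](0) P2=[0,3,1,6,5,5](1)

Answer: 0 0 2 8 6 5 0 0 3 1 6 5 5 1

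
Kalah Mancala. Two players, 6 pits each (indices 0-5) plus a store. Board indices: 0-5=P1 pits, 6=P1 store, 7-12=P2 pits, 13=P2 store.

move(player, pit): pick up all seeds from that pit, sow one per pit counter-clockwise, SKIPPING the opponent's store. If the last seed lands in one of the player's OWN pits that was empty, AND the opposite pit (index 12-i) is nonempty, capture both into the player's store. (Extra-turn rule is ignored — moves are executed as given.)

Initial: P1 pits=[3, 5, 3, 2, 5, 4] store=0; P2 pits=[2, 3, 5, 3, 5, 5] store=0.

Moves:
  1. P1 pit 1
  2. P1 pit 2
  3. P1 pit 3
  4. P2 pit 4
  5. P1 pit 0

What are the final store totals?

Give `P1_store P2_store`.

Answer: 3 1

Derivation:
Move 1: P1 pit1 -> P1=[3,0,4,3,6,5](1) P2=[2,3,5,3,5,5](0)
Move 2: P1 pit2 -> P1=[3,0,0,4,7,6](2) P2=[2,3,5,3,5,5](0)
Move 3: P1 pit3 -> P1=[3,0,0,0,8,7](3) P2=[3,3,5,3,5,5](0)
Move 4: P2 pit4 -> P1=[4,1,1,0,8,7](3) P2=[3,3,5,3,0,6](1)
Move 5: P1 pit0 -> P1=[0,2,2,1,9,7](3) P2=[3,3,5,3,0,6](1)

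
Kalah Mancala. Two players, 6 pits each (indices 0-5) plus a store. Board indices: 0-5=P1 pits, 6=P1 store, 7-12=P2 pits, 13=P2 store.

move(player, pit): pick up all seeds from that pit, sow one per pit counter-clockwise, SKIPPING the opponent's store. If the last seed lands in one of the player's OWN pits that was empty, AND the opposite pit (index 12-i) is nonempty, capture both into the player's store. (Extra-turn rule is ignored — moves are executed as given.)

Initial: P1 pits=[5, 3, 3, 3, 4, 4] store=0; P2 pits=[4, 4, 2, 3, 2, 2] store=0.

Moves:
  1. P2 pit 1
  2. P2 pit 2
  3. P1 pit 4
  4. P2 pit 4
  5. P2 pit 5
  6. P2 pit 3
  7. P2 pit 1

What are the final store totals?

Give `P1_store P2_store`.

Answer: 1 8

Derivation:
Move 1: P2 pit1 -> P1=[5,3,3,3,4,4](0) P2=[4,0,3,4,3,3](0)
Move 2: P2 pit2 -> P1=[5,3,3,3,4,4](0) P2=[4,0,0,5,4,4](0)
Move 3: P1 pit4 -> P1=[5,3,3,3,0,5](1) P2=[5,1,0,5,4,4](0)
Move 4: P2 pit4 -> P1=[6,4,3,3,0,5](1) P2=[5,1,0,5,0,5](1)
Move 5: P2 pit5 -> P1=[7,5,4,4,0,5](1) P2=[5,1,0,5,0,0](2)
Move 6: P2 pit3 -> P1=[8,6,4,4,0,5](1) P2=[5,1,0,0,1,1](3)
Move 7: P2 pit1 -> P1=[8,6,4,0,0,5](1) P2=[5,0,0,0,1,1](8)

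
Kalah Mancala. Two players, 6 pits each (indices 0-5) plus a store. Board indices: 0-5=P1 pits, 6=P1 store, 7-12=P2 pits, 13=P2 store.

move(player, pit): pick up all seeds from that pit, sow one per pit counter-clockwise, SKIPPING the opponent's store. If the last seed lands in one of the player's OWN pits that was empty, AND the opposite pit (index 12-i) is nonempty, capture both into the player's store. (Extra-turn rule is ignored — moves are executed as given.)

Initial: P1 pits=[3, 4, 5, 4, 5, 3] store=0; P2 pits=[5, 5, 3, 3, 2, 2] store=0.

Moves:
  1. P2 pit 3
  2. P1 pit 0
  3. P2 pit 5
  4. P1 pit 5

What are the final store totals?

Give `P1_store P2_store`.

Move 1: P2 pit3 -> P1=[3,4,5,4,5,3](0) P2=[5,5,3,0,3,3](1)
Move 2: P1 pit0 -> P1=[0,5,6,5,5,3](0) P2=[5,5,3,0,3,3](1)
Move 3: P2 pit5 -> P1=[1,6,6,5,5,3](0) P2=[5,5,3,0,3,0](2)
Move 4: P1 pit5 -> P1=[1,6,6,5,5,0](1) P2=[6,6,3,0,3,0](2)

Answer: 1 2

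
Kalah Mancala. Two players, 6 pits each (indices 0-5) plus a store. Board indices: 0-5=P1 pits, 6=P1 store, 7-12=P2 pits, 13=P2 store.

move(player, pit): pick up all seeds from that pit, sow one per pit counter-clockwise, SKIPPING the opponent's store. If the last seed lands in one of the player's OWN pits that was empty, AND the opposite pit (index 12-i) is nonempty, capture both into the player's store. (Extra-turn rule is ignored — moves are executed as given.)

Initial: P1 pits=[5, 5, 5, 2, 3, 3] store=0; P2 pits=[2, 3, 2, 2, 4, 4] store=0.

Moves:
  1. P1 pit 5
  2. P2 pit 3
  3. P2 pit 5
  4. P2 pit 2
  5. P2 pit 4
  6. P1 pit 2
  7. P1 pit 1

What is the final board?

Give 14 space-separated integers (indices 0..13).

Move 1: P1 pit5 -> P1=[5,5,5,2,3,0](1) P2=[3,4,2,2,4,4](0)
Move 2: P2 pit3 -> P1=[5,5,5,2,3,0](1) P2=[3,4,2,0,5,5](0)
Move 3: P2 pit5 -> P1=[6,6,6,3,3,0](1) P2=[3,4,2,0,5,0](1)
Move 4: P2 pit2 -> P1=[6,6,6,3,3,0](1) P2=[3,4,0,1,6,0](1)
Move 5: P2 pit4 -> P1=[7,7,7,4,3,0](1) P2=[3,4,0,1,0,1](2)
Move 6: P1 pit2 -> P1=[7,7,0,5,4,1](2) P2=[4,5,1,1,0,1](2)
Move 7: P1 pit1 -> P1=[7,0,1,6,5,2](3) P2=[5,6,1,1,0,1](2)

Answer: 7 0 1 6 5 2 3 5 6 1 1 0 1 2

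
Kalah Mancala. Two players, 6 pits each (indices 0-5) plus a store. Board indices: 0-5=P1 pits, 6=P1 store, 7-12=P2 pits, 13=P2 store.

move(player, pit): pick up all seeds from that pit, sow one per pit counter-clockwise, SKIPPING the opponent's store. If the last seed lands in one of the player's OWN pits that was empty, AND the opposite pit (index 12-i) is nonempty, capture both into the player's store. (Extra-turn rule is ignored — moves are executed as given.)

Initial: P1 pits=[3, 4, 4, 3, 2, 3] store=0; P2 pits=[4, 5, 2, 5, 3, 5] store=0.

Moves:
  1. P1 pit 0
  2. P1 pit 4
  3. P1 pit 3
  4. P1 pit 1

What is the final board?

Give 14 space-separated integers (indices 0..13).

Move 1: P1 pit0 -> P1=[0,5,5,4,2,3](0) P2=[4,5,2,5,3,5](0)
Move 2: P1 pit4 -> P1=[0,5,5,4,0,4](1) P2=[4,5,2,5,3,5](0)
Move 3: P1 pit3 -> P1=[0,5,5,0,1,5](2) P2=[5,5,2,5,3,5](0)
Move 4: P1 pit1 -> P1=[0,0,6,1,2,6](3) P2=[5,5,2,5,3,5](0)

Answer: 0 0 6 1 2 6 3 5 5 2 5 3 5 0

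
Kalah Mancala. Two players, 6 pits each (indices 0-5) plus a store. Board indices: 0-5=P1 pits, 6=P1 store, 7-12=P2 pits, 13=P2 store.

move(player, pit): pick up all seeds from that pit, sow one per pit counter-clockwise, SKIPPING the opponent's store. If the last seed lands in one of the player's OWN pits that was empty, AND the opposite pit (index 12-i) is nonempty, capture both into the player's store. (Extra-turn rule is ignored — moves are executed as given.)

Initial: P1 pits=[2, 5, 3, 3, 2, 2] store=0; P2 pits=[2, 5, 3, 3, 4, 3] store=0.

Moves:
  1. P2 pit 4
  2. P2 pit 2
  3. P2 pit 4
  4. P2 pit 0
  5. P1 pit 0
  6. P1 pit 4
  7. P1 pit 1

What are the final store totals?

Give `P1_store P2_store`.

Move 1: P2 pit4 -> P1=[3,6,3,3,2,2](0) P2=[2,5,3,3,0,4](1)
Move 2: P2 pit2 -> P1=[3,6,3,3,2,2](0) P2=[2,5,0,4,1,5](1)
Move 3: P2 pit4 -> P1=[3,6,3,3,2,2](0) P2=[2,5,0,4,0,6](1)
Move 4: P2 pit0 -> P1=[3,6,3,0,2,2](0) P2=[0,6,0,4,0,6](5)
Move 5: P1 pit0 -> P1=[0,7,4,1,2,2](0) P2=[0,6,0,4,0,6](5)
Move 6: P1 pit4 -> P1=[0,7,4,1,0,3](1) P2=[0,6,0,4,0,6](5)
Move 7: P1 pit1 -> P1=[0,0,5,2,1,4](2) P2=[1,7,0,4,0,6](5)

Answer: 2 5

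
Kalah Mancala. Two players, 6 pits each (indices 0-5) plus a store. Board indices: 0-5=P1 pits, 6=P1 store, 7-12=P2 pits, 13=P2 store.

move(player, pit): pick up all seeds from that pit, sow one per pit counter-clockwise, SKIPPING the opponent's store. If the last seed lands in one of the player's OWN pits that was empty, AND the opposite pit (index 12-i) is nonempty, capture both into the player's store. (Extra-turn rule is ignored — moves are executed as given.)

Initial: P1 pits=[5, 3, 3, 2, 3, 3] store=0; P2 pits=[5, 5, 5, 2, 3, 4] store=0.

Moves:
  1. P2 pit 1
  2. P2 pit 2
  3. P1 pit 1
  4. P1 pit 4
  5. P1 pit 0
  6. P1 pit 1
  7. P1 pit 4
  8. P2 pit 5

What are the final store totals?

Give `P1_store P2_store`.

Move 1: P2 pit1 -> P1=[5,3,3,2,3,3](0) P2=[5,0,6,3,4,5](1)
Move 2: P2 pit2 -> P1=[6,4,3,2,3,3](0) P2=[5,0,0,4,5,6](2)
Move 3: P1 pit1 -> P1=[6,0,4,3,4,4](0) P2=[5,0,0,4,5,6](2)
Move 4: P1 pit4 -> P1=[6,0,4,3,0,5](1) P2=[6,1,0,4,5,6](2)
Move 5: P1 pit0 -> P1=[0,1,5,4,1,6](2) P2=[6,1,0,4,5,6](2)
Move 6: P1 pit1 -> P1=[0,0,6,4,1,6](2) P2=[6,1,0,4,5,6](2)
Move 7: P1 pit4 -> P1=[0,0,6,4,0,7](2) P2=[6,1,0,4,5,6](2)
Move 8: P2 pit5 -> P1=[1,1,7,5,1,7](2) P2=[6,1,0,4,5,0](3)

Answer: 2 3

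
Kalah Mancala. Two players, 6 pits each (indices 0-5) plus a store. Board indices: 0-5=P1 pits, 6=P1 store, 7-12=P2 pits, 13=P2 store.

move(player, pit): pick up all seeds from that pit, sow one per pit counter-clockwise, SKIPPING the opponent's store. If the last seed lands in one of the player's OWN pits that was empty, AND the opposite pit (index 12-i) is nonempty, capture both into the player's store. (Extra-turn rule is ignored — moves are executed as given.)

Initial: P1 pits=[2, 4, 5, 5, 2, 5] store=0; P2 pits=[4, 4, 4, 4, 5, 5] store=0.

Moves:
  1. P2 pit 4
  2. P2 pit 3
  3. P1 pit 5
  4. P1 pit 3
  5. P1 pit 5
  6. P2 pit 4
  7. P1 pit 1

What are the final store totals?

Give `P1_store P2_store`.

Answer: 4 2

Derivation:
Move 1: P2 pit4 -> P1=[3,5,6,5,2,5](0) P2=[4,4,4,4,0,6](1)
Move 2: P2 pit3 -> P1=[4,5,6,5,2,5](0) P2=[4,4,4,0,1,7](2)
Move 3: P1 pit5 -> P1=[4,5,6,5,2,0](1) P2=[5,5,5,1,1,7](2)
Move 4: P1 pit3 -> P1=[4,5,6,0,3,1](2) P2=[6,6,5,1,1,7](2)
Move 5: P1 pit5 -> P1=[4,5,6,0,3,0](3) P2=[6,6,5,1,1,7](2)
Move 6: P2 pit4 -> P1=[4,5,6,0,3,0](3) P2=[6,6,5,1,0,8](2)
Move 7: P1 pit1 -> P1=[4,0,7,1,4,1](4) P2=[6,6,5,1,0,8](2)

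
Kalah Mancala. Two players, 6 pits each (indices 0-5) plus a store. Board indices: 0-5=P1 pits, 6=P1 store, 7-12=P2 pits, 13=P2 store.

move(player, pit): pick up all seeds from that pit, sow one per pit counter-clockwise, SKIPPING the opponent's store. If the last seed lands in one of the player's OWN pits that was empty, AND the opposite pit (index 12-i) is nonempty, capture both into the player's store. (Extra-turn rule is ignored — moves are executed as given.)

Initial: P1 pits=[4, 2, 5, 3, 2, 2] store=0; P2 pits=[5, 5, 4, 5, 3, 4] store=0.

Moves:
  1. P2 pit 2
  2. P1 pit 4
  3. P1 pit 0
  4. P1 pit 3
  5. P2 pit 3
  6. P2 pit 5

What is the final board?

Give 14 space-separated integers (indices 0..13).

Answer: 2 5 8 1 2 4 8 6 0 0 0 5 0 3

Derivation:
Move 1: P2 pit2 -> P1=[4,2,5,3,2,2](0) P2=[5,5,0,6,4,5](1)
Move 2: P1 pit4 -> P1=[4,2,5,3,0,3](1) P2=[5,5,0,6,4,5](1)
Move 3: P1 pit0 -> P1=[0,3,6,4,0,3](7) P2=[5,0,0,6,4,5](1)
Move 4: P1 pit3 -> P1=[0,3,6,0,1,4](8) P2=[6,0,0,6,4,5](1)
Move 5: P2 pit3 -> P1=[1,4,7,0,1,4](8) P2=[6,0,0,0,5,6](2)
Move 6: P2 pit5 -> P1=[2,5,8,1,2,4](8) P2=[6,0,0,0,5,0](3)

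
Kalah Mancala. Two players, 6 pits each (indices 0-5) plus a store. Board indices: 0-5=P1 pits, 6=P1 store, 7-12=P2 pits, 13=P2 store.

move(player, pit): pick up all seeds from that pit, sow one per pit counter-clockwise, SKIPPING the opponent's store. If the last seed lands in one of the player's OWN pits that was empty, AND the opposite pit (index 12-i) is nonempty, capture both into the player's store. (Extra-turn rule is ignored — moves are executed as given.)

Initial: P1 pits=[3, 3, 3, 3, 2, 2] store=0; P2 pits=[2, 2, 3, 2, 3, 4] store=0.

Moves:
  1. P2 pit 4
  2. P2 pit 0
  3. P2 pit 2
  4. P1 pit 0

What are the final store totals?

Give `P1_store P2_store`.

Move 1: P2 pit4 -> P1=[4,3,3,3,2,2](0) P2=[2,2,3,2,0,5](1)
Move 2: P2 pit0 -> P1=[4,3,3,3,2,2](0) P2=[0,3,4,2,0,5](1)
Move 3: P2 pit2 -> P1=[4,3,3,3,2,2](0) P2=[0,3,0,3,1,6](2)
Move 4: P1 pit0 -> P1=[0,4,4,4,3,2](0) P2=[0,3,0,3,1,6](2)

Answer: 0 2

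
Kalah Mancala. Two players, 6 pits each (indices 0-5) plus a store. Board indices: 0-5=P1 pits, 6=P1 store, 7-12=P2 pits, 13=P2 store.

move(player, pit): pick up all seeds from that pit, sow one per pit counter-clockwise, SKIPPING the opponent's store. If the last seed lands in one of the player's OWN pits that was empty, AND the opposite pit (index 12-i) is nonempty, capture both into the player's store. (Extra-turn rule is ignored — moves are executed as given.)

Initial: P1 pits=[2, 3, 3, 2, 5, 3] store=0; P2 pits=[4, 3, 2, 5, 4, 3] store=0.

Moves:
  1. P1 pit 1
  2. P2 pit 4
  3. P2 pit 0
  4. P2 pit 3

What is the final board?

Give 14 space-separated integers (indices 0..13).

Move 1: P1 pit1 -> P1=[2,0,4,3,6,3](0) P2=[4,3,2,5,4,3](0)
Move 2: P2 pit4 -> P1=[3,1,4,3,6,3](0) P2=[4,3,2,5,0,4](1)
Move 3: P2 pit0 -> P1=[3,0,4,3,6,3](0) P2=[0,4,3,6,0,4](3)
Move 4: P2 pit3 -> P1=[4,1,5,3,6,3](0) P2=[0,4,3,0,1,5](4)

Answer: 4 1 5 3 6 3 0 0 4 3 0 1 5 4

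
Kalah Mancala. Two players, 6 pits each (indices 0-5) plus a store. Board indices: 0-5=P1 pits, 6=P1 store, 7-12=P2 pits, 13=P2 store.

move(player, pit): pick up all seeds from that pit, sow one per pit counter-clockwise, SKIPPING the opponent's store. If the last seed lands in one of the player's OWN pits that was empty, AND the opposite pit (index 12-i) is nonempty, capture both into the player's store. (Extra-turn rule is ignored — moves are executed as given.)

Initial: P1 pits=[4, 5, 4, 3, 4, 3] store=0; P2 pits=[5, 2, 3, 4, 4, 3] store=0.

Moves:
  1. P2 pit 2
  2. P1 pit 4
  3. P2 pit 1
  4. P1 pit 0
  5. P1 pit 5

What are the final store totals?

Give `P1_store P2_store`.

Answer: 2 0

Derivation:
Move 1: P2 pit2 -> P1=[4,5,4,3,4,3](0) P2=[5,2,0,5,5,4](0)
Move 2: P1 pit4 -> P1=[4,5,4,3,0,4](1) P2=[6,3,0,5,5,4](0)
Move 3: P2 pit1 -> P1=[4,5,4,3,0,4](1) P2=[6,0,1,6,6,4](0)
Move 4: P1 pit0 -> P1=[0,6,5,4,1,4](1) P2=[6,0,1,6,6,4](0)
Move 5: P1 pit5 -> P1=[0,6,5,4,1,0](2) P2=[7,1,2,6,6,4](0)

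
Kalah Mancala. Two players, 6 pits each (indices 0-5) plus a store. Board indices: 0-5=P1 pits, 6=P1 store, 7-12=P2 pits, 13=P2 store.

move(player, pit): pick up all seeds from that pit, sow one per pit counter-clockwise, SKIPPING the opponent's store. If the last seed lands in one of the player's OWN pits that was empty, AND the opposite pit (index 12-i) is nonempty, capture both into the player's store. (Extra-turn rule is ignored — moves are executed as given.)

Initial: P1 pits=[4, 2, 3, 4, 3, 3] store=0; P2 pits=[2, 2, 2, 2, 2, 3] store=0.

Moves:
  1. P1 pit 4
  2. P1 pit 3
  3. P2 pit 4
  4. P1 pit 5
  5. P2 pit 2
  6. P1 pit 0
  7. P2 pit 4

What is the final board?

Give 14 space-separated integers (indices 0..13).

Move 1: P1 pit4 -> P1=[4,2,3,4,0,4](1) P2=[3,2,2,2,2,3](0)
Move 2: P1 pit3 -> P1=[4,2,3,0,1,5](2) P2=[4,2,2,2,2,3](0)
Move 3: P2 pit4 -> P1=[4,2,3,0,1,5](2) P2=[4,2,2,2,0,4](1)
Move 4: P1 pit5 -> P1=[4,2,3,0,1,0](3) P2=[5,3,3,3,0,4](1)
Move 5: P2 pit2 -> P1=[4,2,3,0,1,0](3) P2=[5,3,0,4,1,5](1)
Move 6: P1 pit0 -> P1=[0,3,4,1,2,0](3) P2=[5,3,0,4,1,5](1)
Move 7: P2 pit4 -> P1=[0,3,4,1,2,0](3) P2=[5,3,0,4,0,6](1)

Answer: 0 3 4 1 2 0 3 5 3 0 4 0 6 1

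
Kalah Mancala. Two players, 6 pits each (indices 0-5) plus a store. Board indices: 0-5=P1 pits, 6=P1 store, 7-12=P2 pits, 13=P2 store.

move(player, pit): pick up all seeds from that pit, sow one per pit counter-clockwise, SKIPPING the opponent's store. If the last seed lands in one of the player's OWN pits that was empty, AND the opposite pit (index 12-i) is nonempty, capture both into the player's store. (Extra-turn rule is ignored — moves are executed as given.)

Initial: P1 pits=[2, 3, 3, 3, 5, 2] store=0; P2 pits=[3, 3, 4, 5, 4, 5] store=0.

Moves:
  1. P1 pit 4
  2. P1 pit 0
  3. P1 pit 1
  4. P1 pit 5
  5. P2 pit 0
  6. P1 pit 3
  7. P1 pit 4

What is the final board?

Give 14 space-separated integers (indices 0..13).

Move 1: P1 pit4 -> P1=[2,3,3,3,0,3](1) P2=[4,4,5,5,4,5](0)
Move 2: P1 pit0 -> P1=[0,4,4,3,0,3](1) P2=[4,4,5,5,4,5](0)
Move 3: P1 pit1 -> P1=[0,0,5,4,1,4](1) P2=[4,4,5,5,4,5](0)
Move 4: P1 pit5 -> P1=[0,0,5,4,1,0](2) P2=[5,5,6,5,4,5](0)
Move 5: P2 pit0 -> P1=[0,0,5,4,1,0](2) P2=[0,6,7,6,5,6](0)
Move 6: P1 pit3 -> P1=[0,0,5,0,2,1](3) P2=[1,6,7,6,5,6](0)
Move 7: P1 pit4 -> P1=[0,0,5,0,0,2](4) P2=[1,6,7,6,5,6](0)

Answer: 0 0 5 0 0 2 4 1 6 7 6 5 6 0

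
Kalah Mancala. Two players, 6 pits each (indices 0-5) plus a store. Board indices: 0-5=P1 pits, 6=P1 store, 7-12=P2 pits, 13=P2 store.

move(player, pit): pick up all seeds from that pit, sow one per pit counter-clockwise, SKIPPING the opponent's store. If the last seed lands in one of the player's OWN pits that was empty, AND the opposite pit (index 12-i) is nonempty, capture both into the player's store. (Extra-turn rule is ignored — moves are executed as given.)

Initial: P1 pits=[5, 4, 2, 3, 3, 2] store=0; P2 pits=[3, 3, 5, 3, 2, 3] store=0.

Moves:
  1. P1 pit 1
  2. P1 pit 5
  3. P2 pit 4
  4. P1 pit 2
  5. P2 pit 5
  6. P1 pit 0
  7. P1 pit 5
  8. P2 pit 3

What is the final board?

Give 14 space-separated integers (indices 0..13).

Move 1: P1 pit1 -> P1=[5,0,3,4,4,3](0) P2=[3,3,5,3,2,3](0)
Move 2: P1 pit5 -> P1=[5,0,3,4,4,0](1) P2=[4,4,5,3,2,3](0)
Move 3: P2 pit4 -> P1=[5,0,3,4,4,0](1) P2=[4,4,5,3,0,4](1)
Move 4: P1 pit2 -> P1=[5,0,0,5,5,0](6) P2=[0,4,5,3,0,4](1)
Move 5: P2 pit5 -> P1=[6,1,1,5,5,0](6) P2=[0,4,5,3,0,0](2)
Move 6: P1 pit0 -> P1=[0,2,2,6,6,1](7) P2=[0,4,5,3,0,0](2)
Move 7: P1 pit5 -> P1=[0,2,2,6,6,0](8) P2=[0,4,5,3,0,0](2)
Move 8: P2 pit3 -> P1=[0,2,2,6,6,0](8) P2=[0,4,5,0,1,1](3)

Answer: 0 2 2 6 6 0 8 0 4 5 0 1 1 3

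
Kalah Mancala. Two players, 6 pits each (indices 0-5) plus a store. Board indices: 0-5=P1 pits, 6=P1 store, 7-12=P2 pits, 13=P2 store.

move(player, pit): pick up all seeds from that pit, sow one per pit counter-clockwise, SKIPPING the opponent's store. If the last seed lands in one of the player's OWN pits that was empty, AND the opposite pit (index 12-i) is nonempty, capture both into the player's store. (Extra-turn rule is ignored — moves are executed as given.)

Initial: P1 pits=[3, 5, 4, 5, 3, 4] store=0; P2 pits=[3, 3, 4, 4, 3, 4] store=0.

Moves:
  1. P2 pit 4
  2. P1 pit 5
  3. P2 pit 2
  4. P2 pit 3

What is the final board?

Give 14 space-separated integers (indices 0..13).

Move 1: P2 pit4 -> P1=[4,5,4,5,3,4](0) P2=[3,3,4,4,0,5](1)
Move 2: P1 pit5 -> P1=[4,5,4,5,3,0](1) P2=[4,4,5,4,0,5](1)
Move 3: P2 pit2 -> P1=[5,5,4,5,3,0](1) P2=[4,4,0,5,1,6](2)
Move 4: P2 pit3 -> P1=[6,6,4,5,3,0](1) P2=[4,4,0,0,2,7](3)

Answer: 6 6 4 5 3 0 1 4 4 0 0 2 7 3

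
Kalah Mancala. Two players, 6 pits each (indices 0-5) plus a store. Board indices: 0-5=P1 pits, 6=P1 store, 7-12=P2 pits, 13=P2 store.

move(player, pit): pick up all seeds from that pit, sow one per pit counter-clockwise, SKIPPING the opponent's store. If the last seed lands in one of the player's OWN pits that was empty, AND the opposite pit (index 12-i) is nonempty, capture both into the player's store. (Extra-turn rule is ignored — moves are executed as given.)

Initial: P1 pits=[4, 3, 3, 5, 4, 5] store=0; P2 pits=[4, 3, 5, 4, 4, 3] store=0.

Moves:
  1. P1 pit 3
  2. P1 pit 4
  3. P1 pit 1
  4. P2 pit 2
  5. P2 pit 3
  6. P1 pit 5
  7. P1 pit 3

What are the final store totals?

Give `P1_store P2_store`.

Move 1: P1 pit3 -> P1=[4,3,3,0,5,6](1) P2=[5,4,5,4,4,3](0)
Move 2: P1 pit4 -> P1=[4,3,3,0,0,7](2) P2=[6,5,6,4,4,3](0)
Move 3: P1 pit1 -> P1=[4,0,4,1,0,7](8) P2=[6,0,6,4,4,3](0)
Move 4: P2 pit2 -> P1=[5,1,4,1,0,7](8) P2=[6,0,0,5,5,4](1)
Move 5: P2 pit3 -> P1=[6,2,4,1,0,7](8) P2=[6,0,0,0,6,5](2)
Move 6: P1 pit5 -> P1=[6,2,4,1,0,0](9) P2=[7,1,1,1,7,6](2)
Move 7: P1 pit3 -> P1=[6,2,4,0,0,0](11) P2=[7,0,1,1,7,6](2)

Answer: 11 2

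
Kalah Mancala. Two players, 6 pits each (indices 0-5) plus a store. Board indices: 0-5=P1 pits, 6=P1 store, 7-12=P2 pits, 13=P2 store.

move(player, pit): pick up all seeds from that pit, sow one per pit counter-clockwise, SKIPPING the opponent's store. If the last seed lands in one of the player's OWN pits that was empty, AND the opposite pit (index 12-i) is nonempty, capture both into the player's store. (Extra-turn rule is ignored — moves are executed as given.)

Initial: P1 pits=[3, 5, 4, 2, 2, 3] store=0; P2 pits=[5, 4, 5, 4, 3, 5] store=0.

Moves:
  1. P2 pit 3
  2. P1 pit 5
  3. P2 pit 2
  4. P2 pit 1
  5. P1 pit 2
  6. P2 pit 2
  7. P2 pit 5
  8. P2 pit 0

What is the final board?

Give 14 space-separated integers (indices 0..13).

Move 1: P2 pit3 -> P1=[4,5,4,2,2,3](0) P2=[5,4,5,0,4,6](1)
Move 2: P1 pit5 -> P1=[4,5,4,2,2,0](1) P2=[6,5,5,0,4,6](1)
Move 3: P2 pit2 -> P1=[5,5,4,2,2,0](1) P2=[6,5,0,1,5,7](2)
Move 4: P2 pit1 -> P1=[5,5,4,2,2,0](1) P2=[6,0,1,2,6,8](3)
Move 5: P1 pit2 -> P1=[5,5,0,3,3,1](2) P2=[6,0,1,2,6,8](3)
Move 6: P2 pit2 -> P1=[5,5,0,3,3,1](2) P2=[6,0,0,3,6,8](3)
Move 7: P2 pit5 -> P1=[6,6,1,4,4,2](2) P2=[7,0,0,3,6,0](4)
Move 8: P2 pit0 -> P1=[7,6,1,4,4,2](2) P2=[0,1,1,4,7,1](5)

Answer: 7 6 1 4 4 2 2 0 1 1 4 7 1 5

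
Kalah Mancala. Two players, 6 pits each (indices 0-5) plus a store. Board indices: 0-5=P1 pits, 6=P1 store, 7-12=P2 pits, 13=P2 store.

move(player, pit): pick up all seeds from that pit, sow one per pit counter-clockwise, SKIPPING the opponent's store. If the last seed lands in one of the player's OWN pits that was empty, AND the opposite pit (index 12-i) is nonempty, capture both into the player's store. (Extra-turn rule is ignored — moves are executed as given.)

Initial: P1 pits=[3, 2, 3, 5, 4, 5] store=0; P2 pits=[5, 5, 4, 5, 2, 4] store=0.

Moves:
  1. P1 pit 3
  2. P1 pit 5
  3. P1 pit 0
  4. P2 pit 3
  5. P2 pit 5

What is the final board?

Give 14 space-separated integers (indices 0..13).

Move 1: P1 pit3 -> P1=[3,2,3,0,5,6](1) P2=[6,6,4,5,2,4](0)
Move 2: P1 pit5 -> P1=[3,2,3,0,5,0](2) P2=[7,7,5,6,3,4](0)
Move 3: P1 pit0 -> P1=[0,3,4,0,5,0](8) P2=[7,7,0,6,3,4](0)
Move 4: P2 pit3 -> P1=[1,4,5,0,5,0](8) P2=[7,7,0,0,4,5](1)
Move 5: P2 pit5 -> P1=[2,5,6,1,5,0](8) P2=[7,7,0,0,4,0](2)

Answer: 2 5 6 1 5 0 8 7 7 0 0 4 0 2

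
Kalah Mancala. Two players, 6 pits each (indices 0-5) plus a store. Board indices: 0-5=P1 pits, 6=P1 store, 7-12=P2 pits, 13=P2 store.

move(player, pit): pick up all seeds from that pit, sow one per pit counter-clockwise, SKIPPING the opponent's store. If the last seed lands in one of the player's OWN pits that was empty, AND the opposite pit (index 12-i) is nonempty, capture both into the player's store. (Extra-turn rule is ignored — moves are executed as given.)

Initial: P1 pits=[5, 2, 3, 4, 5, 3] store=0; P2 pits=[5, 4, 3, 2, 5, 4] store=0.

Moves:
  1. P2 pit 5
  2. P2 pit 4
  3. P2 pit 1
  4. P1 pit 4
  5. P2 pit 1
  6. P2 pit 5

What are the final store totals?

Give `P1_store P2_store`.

Move 1: P2 pit5 -> P1=[6,3,4,4,5,3](0) P2=[5,4,3,2,5,0](1)
Move 2: P2 pit4 -> P1=[7,4,5,4,5,3](0) P2=[5,4,3,2,0,1](2)
Move 3: P2 pit1 -> P1=[7,4,5,4,5,3](0) P2=[5,0,4,3,1,2](2)
Move 4: P1 pit4 -> P1=[7,4,5,4,0,4](1) P2=[6,1,5,3,1,2](2)
Move 5: P2 pit1 -> P1=[7,4,5,4,0,4](1) P2=[6,0,6,3,1,2](2)
Move 6: P2 pit5 -> P1=[8,4,5,4,0,4](1) P2=[6,0,6,3,1,0](3)

Answer: 1 3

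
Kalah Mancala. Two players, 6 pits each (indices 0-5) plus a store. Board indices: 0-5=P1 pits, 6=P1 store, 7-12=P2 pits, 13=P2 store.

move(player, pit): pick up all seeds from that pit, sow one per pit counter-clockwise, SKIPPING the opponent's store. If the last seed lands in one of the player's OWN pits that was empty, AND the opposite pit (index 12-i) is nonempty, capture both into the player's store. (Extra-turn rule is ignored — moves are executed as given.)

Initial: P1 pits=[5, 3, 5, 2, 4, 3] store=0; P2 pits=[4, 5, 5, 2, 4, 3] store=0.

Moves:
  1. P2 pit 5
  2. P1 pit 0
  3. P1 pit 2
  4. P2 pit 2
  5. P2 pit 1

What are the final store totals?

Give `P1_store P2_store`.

Answer: 2 3

Derivation:
Move 1: P2 pit5 -> P1=[6,4,5,2,4,3](0) P2=[4,5,5,2,4,0](1)
Move 2: P1 pit0 -> P1=[0,5,6,3,5,4](1) P2=[4,5,5,2,4,0](1)
Move 3: P1 pit2 -> P1=[0,5,0,4,6,5](2) P2=[5,6,5,2,4,0](1)
Move 4: P2 pit2 -> P1=[1,5,0,4,6,5](2) P2=[5,6,0,3,5,1](2)
Move 5: P2 pit1 -> P1=[2,5,0,4,6,5](2) P2=[5,0,1,4,6,2](3)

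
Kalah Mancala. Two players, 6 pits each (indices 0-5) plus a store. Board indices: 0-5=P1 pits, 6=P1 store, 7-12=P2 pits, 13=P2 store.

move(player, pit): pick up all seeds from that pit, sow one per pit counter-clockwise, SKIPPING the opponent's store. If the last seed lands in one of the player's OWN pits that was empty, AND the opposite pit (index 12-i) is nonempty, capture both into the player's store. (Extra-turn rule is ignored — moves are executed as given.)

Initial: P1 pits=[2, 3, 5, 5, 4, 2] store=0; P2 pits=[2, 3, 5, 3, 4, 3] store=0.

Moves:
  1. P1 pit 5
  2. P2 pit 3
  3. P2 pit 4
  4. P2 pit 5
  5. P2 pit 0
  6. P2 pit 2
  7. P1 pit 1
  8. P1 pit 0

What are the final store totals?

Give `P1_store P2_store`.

Move 1: P1 pit5 -> P1=[2,3,5,5,4,0](1) P2=[3,3,5,3,4,3](0)
Move 2: P2 pit3 -> P1=[2,3,5,5,4,0](1) P2=[3,3,5,0,5,4](1)
Move 3: P2 pit4 -> P1=[3,4,6,5,4,0](1) P2=[3,3,5,0,0,5](2)
Move 4: P2 pit5 -> P1=[4,5,7,6,4,0](1) P2=[3,3,5,0,0,0](3)
Move 5: P2 pit0 -> P1=[4,5,0,6,4,0](1) P2=[0,4,6,0,0,0](11)
Move 6: P2 pit2 -> P1=[5,6,0,6,4,0](1) P2=[0,4,0,1,1,1](12)
Move 7: P1 pit1 -> P1=[5,0,1,7,5,1](2) P2=[1,4,0,1,1,1](12)
Move 8: P1 pit0 -> P1=[0,1,2,8,6,2](2) P2=[1,4,0,1,1,1](12)

Answer: 2 12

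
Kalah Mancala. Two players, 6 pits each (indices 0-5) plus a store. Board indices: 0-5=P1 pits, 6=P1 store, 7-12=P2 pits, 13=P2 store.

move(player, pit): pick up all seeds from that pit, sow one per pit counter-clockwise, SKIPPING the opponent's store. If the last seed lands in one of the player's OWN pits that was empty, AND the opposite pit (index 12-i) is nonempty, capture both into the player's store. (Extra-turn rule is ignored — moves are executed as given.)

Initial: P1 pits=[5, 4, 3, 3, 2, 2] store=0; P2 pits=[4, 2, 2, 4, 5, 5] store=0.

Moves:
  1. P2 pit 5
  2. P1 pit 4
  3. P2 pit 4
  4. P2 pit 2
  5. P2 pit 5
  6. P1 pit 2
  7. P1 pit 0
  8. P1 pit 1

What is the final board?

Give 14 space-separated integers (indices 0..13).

Answer: 0 0 2 6 2 5 3 6 2 0 5 0 0 10

Derivation:
Move 1: P2 pit5 -> P1=[6,5,4,4,2,2](0) P2=[4,2,2,4,5,0](1)
Move 2: P1 pit4 -> P1=[6,5,4,4,0,3](1) P2=[4,2,2,4,5,0](1)
Move 3: P2 pit4 -> P1=[7,6,5,4,0,3](1) P2=[4,2,2,4,0,1](2)
Move 4: P2 pit2 -> P1=[7,0,5,4,0,3](1) P2=[4,2,0,5,0,1](9)
Move 5: P2 pit5 -> P1=[7,0,5,4,0,3](1) P2=[4,2,0,5,0,0](10)
Move 6: P1 pit2 -> P1=[7,0,0,5,1,4](2) P2=[5,2,0,5,0,0](10)
Move 7: P1 pit0 -> P1=[0,1,1,6,2,5](3) P2=[6,2,0,5,0,0](10)
Move 8: P1 pit1 -> P1=[0,0,2,6,2,5](3) P2=[6,2,0,5,0,0](10)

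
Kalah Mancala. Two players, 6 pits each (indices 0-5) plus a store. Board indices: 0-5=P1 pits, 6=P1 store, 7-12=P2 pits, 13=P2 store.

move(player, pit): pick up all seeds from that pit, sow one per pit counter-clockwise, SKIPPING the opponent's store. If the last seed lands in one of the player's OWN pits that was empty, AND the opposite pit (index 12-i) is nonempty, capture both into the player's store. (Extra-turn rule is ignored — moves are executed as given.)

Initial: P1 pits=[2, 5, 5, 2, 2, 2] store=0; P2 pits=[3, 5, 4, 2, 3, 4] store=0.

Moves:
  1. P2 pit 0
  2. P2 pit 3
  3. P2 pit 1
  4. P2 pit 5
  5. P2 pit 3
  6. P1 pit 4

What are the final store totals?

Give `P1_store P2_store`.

Answer: 1 3

Derivation:
Move 1: P2 pit0 -> P1=[2,5,5,2,2,2](0) P2=[0,6,5,3,3,4](0)
Move 2: P2 pit3 -> P1=[2,5,5,2,2,2](0) P2=[0,6,5,0,4,5](1)
Move 3: P2 pit1 -> P1=[3,5,5,2,2,2](0) P2=[0,0,6,1,5,6](2)
Move 4: P2 pit5 -> P1=[4,6,6,3,3,2](0) P2=[0,0,6,1,5,0](3)
Move 5: P2 pit3 -> P1=[4,6,6,3,3,2](0) P2=[0,0,6,0,6,0](3)
Move 6: P1 pit4 -> P1=[4,6,6,3,0,3](1) P2=[1,0,6,0,6,0](3)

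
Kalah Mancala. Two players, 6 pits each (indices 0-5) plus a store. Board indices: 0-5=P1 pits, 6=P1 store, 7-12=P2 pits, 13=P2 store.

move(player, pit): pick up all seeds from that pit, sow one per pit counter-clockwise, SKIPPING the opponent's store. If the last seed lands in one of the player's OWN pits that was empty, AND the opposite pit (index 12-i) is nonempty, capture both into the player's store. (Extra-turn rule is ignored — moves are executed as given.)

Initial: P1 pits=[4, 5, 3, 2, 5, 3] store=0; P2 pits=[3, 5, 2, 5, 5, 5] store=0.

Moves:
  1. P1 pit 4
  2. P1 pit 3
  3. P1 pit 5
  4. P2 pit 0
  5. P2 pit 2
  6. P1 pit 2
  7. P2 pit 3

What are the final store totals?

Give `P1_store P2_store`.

Move 1: P1 pit4 -> P1=[4,5,3,2,0,4](1) P2=[4,6,3,5,5,5](0)
Move 2: P1 pit3 -> P1=[4,5,3,0,1,5](1) P2=[4,6,3,5,5,5](0)
Move 3: P1 pit5 -> P1=[4,5,3,0,1,0](2) P2=[5,7,4,6,5,5](0)
Move 4: P2 pit0 -> P1=[4,5,3,0,1,0](2) P2=[0,8,5,7,6,6](0)
Move 5: P2 pit2 -> P1=[5,5,3,0,1,0](2) P2=[0,8,0,8,7,7](1)
Move 6: P1 pit2 -> P1=[5,5,0,1,2,1](2) P2=[0,8,0,8,7,7](1)
Move 7: P2 pit3 -> P1=[6,6,1,2,3,1](2) P2=[0,8,0,0,8,8](2)

Answer: 2 2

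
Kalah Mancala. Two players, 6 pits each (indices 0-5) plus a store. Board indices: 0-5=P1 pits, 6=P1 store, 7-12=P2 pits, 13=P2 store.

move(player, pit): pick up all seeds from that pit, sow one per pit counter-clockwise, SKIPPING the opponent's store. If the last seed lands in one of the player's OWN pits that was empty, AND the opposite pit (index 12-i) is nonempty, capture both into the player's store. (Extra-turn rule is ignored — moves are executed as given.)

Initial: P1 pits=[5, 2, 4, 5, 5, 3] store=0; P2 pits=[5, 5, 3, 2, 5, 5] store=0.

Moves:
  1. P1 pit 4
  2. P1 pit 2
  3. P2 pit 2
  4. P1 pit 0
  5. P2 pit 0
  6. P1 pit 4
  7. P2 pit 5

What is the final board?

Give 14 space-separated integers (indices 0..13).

Move 1: P1 pit4 -> P1=[5,2,4,5,0,4](1) P2=[6,6,4,2,5,5](0)
Move 2: P1 pit2 -> P1=[5,2,0,6,1,5](2) P2=[6,6,4,2,5,5](0)
Move 3: P2 pit2 -> P1=[5,2,0,6,1,5](2) P2=[6,6,0,3,6,6](1)
Move 4: P1 pit0 -> P1=[0,3,1,7,2,6](2) P2=[6,6,0,3,6,6](1)
Move 5: P2 pit0 -> P1=[0,3,1,7,2,6](2) P2=[0,7,1,4,7,7](2)
Move 6: P1 pit4 -> P1=[0,3,1,7,0,7](3) P2=[0,7,1,4,7,7](2)
Move 7: P2 pit5 -> P1=[1,4,2,8,1,8](3) P2=[0,7,1,4,7,0](3)

Answer: 1 4 2 8 1 8 3 0 7 1 4 7 0 3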